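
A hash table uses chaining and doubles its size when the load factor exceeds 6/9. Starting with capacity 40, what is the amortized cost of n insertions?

Rehashing occurs when load exceeds 6/9. Total rehash cost is geometric series summing to O(n). Each insertion itself is O(1). Amortized: O(1).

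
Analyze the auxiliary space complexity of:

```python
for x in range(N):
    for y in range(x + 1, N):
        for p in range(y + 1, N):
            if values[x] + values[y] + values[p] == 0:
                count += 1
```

Space complexity: O(1).
Only a constant amount of auxiliary storage is used; nothing grows with n.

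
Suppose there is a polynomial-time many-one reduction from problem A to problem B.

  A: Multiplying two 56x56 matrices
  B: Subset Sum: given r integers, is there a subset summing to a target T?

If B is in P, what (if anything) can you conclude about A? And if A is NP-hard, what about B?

A poly-time reduction A <=_p B means any A-instance can be transformed to a B-instance in poly time.
If B is in P: compose the reduction with B's poly-time algorithm to solve A in poly time, so A is in P.
If A is NP-hard: every NP problem reduces to A, which reduces to B; composing reductions, every NP problem reduces to B, so B is NP-hard.
(Here in fact A is P and B is NP-complete.)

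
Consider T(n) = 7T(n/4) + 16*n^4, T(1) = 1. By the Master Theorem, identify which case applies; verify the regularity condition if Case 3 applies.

a=7, b=4, f(n)=16*n^4.
log_4(7) = 1.404 < 4.
f(n) = Omega(n^(1.404+epsilon)) for some epsilon > 0, so Case 3 is the candidate.
Regularity: a*f(n/b) = 7*16*(n/4)^4 = (7/256)*16*n^4 <= c*f(n) with c = 7/256 < 1. Satisfied.
Case 3: T(n) = Theta(n^4).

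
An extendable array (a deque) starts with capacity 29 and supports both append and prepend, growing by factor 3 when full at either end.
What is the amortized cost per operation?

Growth at either end copies all elements; capacities form a geometric sequence with ratio 3, so total copy cost over n operations is O(n) (two geometric series). Amortized O(1).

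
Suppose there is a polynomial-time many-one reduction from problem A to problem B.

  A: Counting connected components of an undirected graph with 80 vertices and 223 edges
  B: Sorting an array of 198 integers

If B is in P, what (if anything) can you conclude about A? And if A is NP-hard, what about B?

A poly-time reduction A <=_p B means any A-instance can be transformed to a B-instance in poly time.
If B is in P: compose the reduction with B's poly-time algorithm to solve A in poly time, so A is in P.
If A is NP-hard: every NP problem reduces to A, which reduces to B; composing reductions, every NP problem reduces to B, so B is NP-hard.
(Here in fact A is P and B is P.)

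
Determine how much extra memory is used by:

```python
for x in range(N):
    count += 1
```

Space complexity: O(1).
Only a constant amount of auxiliary storage is used; nothing grows with n.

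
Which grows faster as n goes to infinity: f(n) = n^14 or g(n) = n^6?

f(n) = n^14 grows faster: n^14/n^6 = n^8 -> infinity.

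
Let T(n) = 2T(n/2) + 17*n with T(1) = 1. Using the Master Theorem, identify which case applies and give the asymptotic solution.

a=2, b=2, f(n)=17*n.
log_2(2) = 1, so n^(log_b(a)) = n.
f(n) = Theta(n), so Case 2 applies.
T(n) = Theta(n log n).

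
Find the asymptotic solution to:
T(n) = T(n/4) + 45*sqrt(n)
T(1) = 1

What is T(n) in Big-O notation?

Each level contributes sqrt(n/4^k). Geometric series with ratio 1/sqrt(4) < 1 sums to O(sqrt(n)).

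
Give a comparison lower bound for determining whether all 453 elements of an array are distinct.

In the algebraic decision-tree model, the YES region for element distinctness on 453 elements has 453! connected components (one per ordering). Ben-Or's theorem then gives a lower bound of Omega(log(n!)) = Omega(n log n).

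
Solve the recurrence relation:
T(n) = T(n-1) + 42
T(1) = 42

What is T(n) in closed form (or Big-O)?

Unrolling: T(n) = T(n-1) + 42 = T(n-2) + 2*42 = ... = T(1) + (n-1)*42 = 42 + (n-1)*42 = 42n.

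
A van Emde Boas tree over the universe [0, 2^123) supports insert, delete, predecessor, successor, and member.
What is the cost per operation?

vEB recursively partitions [0, 10633823966279326983230456482242756608) into sqrt(u) clusters of size sqrt(u). Each operation recurses into either one cluster or the summary, never both: T(u) = T(sqrt(u)) + O(1) => T(u) = O(log log u) = O(log 123). This is worst-case, not just amortized.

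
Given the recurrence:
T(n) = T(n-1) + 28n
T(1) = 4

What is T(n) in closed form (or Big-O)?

Unrolling: T(n) = 4 + 28*(2 + 3 + ... + n) = 4 + 28*(n(n+1)/2 - 1) = O(n^2).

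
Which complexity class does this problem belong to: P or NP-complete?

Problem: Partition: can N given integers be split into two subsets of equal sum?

This problem is NP-complete: Subset Sum reduces to it (one of Karp's 21 NP-complete problems).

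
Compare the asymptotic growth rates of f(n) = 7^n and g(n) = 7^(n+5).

f(n) = 7^n and g(n) = 7^(n+5) are Theta of each other: 7^(n+5) = 7^5 * 7^n = Theta(7^n).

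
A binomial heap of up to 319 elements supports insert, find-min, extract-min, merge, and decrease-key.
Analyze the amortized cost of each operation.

A binomial heap with n <= 319 elements has at most floor(log_2 319) + 1 = 9 trees. Using potential Phi = number of trees: Insert adds one tree, but cascading merges reduce count -- amortized O(1). Find-min reads the cached minimum pointer: O(1). Extract-min creates O(log n) new trees: O(log n). Merge combines tree lists: O(log n). Decrease-key sifts the element up its tree of height <= log n: O(log n).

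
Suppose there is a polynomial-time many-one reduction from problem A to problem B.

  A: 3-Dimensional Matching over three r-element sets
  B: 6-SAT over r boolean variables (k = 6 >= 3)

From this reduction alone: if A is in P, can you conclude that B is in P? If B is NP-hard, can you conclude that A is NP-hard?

A poly-time reduction A <=_p B transfers tractability DOWN (B easy => A easy) and hardness UP (A hard => B hard), not the reverse.
From A in P, the reduction alone does NOT give B in P: any problem in P trivially reduces to SAT, yet SAT is not known to be in P.
From B NP-hard, the reduction alone does NOT give A NP-hard: again, easy problems reduce to hard ones.
(Here in fact A is NP-complete and B is NP-complete.)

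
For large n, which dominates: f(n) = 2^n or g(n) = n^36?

f(n) = 2^n grows faster: any exponential with base > 1 dominates every polynomial.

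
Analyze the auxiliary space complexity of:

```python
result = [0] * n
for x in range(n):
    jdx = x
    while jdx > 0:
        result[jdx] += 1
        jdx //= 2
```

Space complexity: O(n).
Auxiliary storage grows linearly with the input size n in the worst case.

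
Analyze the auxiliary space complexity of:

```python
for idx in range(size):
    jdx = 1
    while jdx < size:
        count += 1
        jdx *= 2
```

Space complexity: O(1).
Only a constant amount of auxiliary storage is used; nothing grows with n.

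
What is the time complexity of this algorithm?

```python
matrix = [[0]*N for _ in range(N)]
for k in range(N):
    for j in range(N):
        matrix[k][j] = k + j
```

Time complexity: O(n^2).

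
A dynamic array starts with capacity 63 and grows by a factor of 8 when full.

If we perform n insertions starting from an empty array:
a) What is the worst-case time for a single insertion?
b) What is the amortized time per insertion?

(a) Worst-case single insertion: O(n) -- when the array is full at capacity c, the resize copies all c elements, and c can be Theta(n).
(b) Resizes happen at sizes 63, 504, 4032, ... Total copy cost for n insertions: 63 + 504 + ... = O(n) (geometric series with ratio 1/8). Amortized cost per insertion: O(n)/n = O(1).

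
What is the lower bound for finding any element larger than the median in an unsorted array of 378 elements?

To find an element larger than the median of 378 elements, we must see Omega(n) elements. Without seeing enough elements, an adversary can make any unseen element the median.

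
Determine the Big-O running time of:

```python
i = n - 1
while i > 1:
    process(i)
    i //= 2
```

Time complexity: O(log n).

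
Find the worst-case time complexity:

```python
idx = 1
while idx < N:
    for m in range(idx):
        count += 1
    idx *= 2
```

Time complexity: O(n).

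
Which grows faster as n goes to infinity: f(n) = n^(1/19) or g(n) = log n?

f(n) = n^(1/19) grows faster: any positive power of n dominates log n.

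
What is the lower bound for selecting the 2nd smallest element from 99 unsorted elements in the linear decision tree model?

Selecting the 2nd smallest of 99 elements requires Omega(n) comparisons. Every element must be compared at least once. The BFPRT algorithm achieves O(n), making this tight.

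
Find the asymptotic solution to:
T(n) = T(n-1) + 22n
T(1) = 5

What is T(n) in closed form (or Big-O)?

Unrolling: T(n) = 5 + 22*(2 + 3 + ... + n) = 5 + 22*(n(n+1)/2 - 1) = O(n^2).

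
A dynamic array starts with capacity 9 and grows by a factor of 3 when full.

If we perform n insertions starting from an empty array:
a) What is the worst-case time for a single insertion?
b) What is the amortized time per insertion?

(a) Worst-case single insertion: O(n) -- when the array is full at capacity c, the resize copies all c elements, and c can be Theta(n).
(b) Resizes happen at sizes 9, 27, 81, ... Total copy cost for n insertions: 9 + 27 + ... = O(n) (geometric series with ratio 1/3). Amortized cost per insertion: O(n)/n = O(1).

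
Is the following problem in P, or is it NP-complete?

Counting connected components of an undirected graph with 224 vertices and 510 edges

This problem is in P: BFS/DFS visits each vertex and edge once: O(V+E).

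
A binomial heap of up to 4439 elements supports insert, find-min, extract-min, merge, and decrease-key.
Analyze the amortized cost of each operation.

A binomial heap with n <= 4439 elements has at most floor(log_2 4439) + 1 = 13 trees. Using potential Phi = number of trees: Insert adds one tree, but cascading merges reduce count -- amortized O(1). Find-min reads the cached minimum pointer: O(1). Extract-min creates O(log n) new trees: O(log n). Merge combines tree lists: O(log n). Decrease-key sifts the element up its tree of height <= log n: O(log n).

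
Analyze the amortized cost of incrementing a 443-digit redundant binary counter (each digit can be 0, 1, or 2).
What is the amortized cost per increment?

A redundant counter on 443 digits allows digit values 0, 1, 2. Increment adds 1 to the least significant digit and carries any 2 to a 0 plus +1 on the next digit. With potential Phi = (number of 2-digits), each increment does O(1) actual work plus a chain of carries, each of which decreases Phi by 1. Amortized O(1).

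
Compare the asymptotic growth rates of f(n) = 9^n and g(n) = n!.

g(n) = n! grows faster: by Stirling n! ~ (n/e)^n sqrt(2*pi*n); (n/e)^n eventually dominates 9^n.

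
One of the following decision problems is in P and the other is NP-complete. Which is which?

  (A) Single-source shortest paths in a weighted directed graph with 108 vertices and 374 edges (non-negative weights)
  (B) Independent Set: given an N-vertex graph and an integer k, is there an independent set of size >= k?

(A) is P: Dijkstra's algorithm runs in O((V+E) log V).
(B) is NP-complete: complement of Clique (with k part of the input).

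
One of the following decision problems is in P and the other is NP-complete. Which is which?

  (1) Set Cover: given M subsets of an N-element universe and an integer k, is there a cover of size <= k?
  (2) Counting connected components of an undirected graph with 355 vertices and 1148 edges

(1) is NP-complete: one of Karp's 21 NP-complete problems (with k part of the input).
(2) is P: BFS/DFS visits each vertex and edge once: O(V+E).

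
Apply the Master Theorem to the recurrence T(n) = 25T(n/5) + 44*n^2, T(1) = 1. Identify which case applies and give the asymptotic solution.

a=25, b=5, f(n)=44*n^2.
log_5(25) = 2, so n^(log_b(a)) = n^2.
f(n) = Theta(n^2), so Case 2 applies.
T(n) = Theta(n^2 log n).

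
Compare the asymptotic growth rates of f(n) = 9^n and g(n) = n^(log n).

f(n) = 9^n grows faster: take logs: log(n^(log n)) = (log n)^2, log(9^n) = n log 9; n dominates (log n)^2.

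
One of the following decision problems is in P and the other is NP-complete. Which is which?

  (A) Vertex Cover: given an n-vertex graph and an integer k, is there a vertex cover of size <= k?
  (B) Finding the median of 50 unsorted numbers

(A) is NP-complete: one of Karp's 21 NP-complete problems (with k part of the input; for any fixed constant k it is in P).
(B) is P: linear-time selection (median-of-medians) runs in O(n).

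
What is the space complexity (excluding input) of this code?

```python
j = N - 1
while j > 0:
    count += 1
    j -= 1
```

Space complexity: O(1).
Only a constant amount of auxiliary storage is used; nothing grows with n.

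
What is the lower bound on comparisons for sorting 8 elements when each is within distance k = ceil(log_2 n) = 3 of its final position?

Partition the 8 positions into floor(n/k) blocks of k = 3 consecutive positions; any permutation within a block keeps every element within k of its final position, so there are at least (k!)^(n/k) distinguishable inputs. Lower bound: log_2((k!)^(n/k)) = (n/k) * log_2(k!) = Theta(n log k); with k = ceil(log_2 n), this is Omega(n log log n).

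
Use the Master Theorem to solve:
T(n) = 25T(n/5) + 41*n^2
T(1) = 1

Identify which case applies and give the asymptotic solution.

a=25, b=5, f(n)=41*n^2.
log_5(25) = 2, so n^(log_b(a)) = n^2.
f(n) = Theta(n^2), so Case 2 applies.
T(n) = Theta(n^2 log n).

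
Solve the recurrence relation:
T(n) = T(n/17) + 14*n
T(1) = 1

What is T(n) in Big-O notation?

Geometric series: 14*n*(1 + 1/17 + 1/17^2 + ...) = O(n). T(n) = O(n).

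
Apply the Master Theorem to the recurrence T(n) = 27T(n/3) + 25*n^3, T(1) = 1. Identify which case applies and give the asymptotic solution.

a=27, b=3, f(n)=25*n^3.
log_3(27) = 3, so n^(log_b(a)) = n^3.
f(n) = Theta(n^3), so Case 2 applies.
T(n) = Theta(n^3 log n).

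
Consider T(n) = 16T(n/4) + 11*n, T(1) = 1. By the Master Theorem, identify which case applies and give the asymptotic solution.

a=16, b=4, f(n)=11*n.
log_4(16) = 2 > 1.
Since f(n) = O(n^1) is polynomially smaller than n^2, Case 1 applies.
T(n) = Theta(n^2).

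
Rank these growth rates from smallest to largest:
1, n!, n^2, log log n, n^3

Ordered by growth rate: 1 < log log n < n^2 < n^3 < n!.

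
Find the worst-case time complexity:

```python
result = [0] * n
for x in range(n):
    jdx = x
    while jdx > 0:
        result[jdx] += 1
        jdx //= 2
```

Time complexity: O(n log n).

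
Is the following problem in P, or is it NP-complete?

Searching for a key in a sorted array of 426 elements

This problem is in P: binary search runs in O(log n).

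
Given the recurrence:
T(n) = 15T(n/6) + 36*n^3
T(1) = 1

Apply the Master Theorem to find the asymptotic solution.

a=15, b=6, f(n)=36*n^3. log_6(15) = 1.511 < 3. Case 3: T(n) = O(n^3).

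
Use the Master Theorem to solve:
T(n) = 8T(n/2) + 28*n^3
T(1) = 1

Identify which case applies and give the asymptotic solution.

a=8, b=2, f(n)=28*n^3.
log_2(8) = 3, so n^(log_b(a)) = n^3.
f(n) = Theta(n^3), so Case 2 applies.
T(n) = Theta(n^3 log n).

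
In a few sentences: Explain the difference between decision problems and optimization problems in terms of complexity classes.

Decision problems have yes/no answers and are classified into P, NP, etc. Optimization problems seek the best solution. Every optimization problem has a corresponding decision version. If the decision version is NP-complete, the optimization version is NP-hard.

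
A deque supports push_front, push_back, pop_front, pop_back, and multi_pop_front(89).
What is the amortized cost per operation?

Assign 2 credits to each push operation. A pop uses 1 saved credit. multi_pop_front(89) uses up to 89 saved credits from previous pushes. Credits never go negative. Amortized cost is O(1).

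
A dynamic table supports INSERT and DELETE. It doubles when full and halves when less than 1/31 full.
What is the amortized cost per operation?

Using potential function Phi = |2*num_items - table_size| when load > 1/2, and Phi = table_size/2 - num_items otherwise. The gap of 1/31 vs 1/2 for shrinking prevents thrashing. Both insert and delete have O(1) amortized cost.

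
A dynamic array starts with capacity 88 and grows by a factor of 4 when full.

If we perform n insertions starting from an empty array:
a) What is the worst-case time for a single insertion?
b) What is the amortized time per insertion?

(a) Worst-case single insertion: O(n) -- when the array is full at capacity c, the resize copies all c elements, and c can be Theta(n).
(b) Resizes happen at sizes 88, 352, 1408, ... Total copy cost for n insertions: 88 + 352 + ... = O(n) (geometric series with ratio 1/4). Amortized cost per insertion: O(n)/n = O(1).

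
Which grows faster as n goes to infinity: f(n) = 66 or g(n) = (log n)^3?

g(n) = (log n)^3 grows faster: any unbounded function dominates a constant.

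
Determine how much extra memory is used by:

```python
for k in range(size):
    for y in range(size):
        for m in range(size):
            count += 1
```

Space complexity: O(1).
Only a constant amount of auxiliary storage is used; nothing grows with n.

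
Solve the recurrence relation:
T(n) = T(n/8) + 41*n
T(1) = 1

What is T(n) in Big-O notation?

Geometric series: 41*n*(1 + 1/8 + 1/8^2 + ...) = O(n). T(n) = O(n).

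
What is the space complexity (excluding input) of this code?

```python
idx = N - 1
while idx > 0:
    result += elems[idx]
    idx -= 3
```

Space complexity: O(1).
Only a constant amount of auxiliary storage is used; nothing grows with n.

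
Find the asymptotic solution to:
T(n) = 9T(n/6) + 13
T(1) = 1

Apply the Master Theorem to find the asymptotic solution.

a=9, b=6, f(n)=13. log_6(9) = 1.226. Case 1 of Master Theorem: T(n) = O(n^1.226).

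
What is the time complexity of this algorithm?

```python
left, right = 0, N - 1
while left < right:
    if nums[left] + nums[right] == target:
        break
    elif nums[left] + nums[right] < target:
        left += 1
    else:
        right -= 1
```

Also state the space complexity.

Time complexity: O(n).
Space complexity: O(1).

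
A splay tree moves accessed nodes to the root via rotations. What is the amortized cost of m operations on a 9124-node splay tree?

Using a potential function Phi = sum of log(size of subtree) for each node, each splay operation has amortized cost O(log n) where n = 9124. Bad individual operations (O(n)) are offset by decreased potential.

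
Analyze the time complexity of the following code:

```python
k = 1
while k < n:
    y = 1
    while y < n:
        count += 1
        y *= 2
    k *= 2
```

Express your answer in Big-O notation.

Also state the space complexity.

Time complexity: O(log^2 n).
Space complexity: O(1).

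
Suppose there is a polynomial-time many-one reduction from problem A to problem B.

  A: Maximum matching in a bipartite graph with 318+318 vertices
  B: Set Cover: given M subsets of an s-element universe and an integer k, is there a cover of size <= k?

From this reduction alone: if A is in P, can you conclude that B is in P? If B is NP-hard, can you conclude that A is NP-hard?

A poly-time reduction A <=_p B transfers tractability DOWN (B easy => A easy) and hardness UP (A hard => B hard), not the reverse.
From A in P, the reduction alone does NOT give B in P: any problem in P trivially reduces to SAT, yet SAT is not known to be in P.
From B NP-hard, the reduction alone does NOT give A NP-hard: again, easy problems reduce to hard ones.
(Here in fact A is P and B is NP-complete.)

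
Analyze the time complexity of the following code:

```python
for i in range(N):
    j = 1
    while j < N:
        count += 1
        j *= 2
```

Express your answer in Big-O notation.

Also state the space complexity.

Time complexity: O(n log n).
Space complexity: O(1).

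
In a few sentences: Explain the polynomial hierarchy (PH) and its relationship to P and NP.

The polynomial hierarchy is a tower of complexity classes: Sigma_0^P = Pi_0^P = P, Sigma_1^P = NP, Pi_1^P = co-NP, and Sigma_{k+1}^P = NP^{Sigma_k^P}. PH is contained in PSPACE. If any level collapses (Sigma_k = Pi_k), the entire hierarchy collapses to that level.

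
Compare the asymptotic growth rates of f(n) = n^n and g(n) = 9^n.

f(n) = n^n grows faster: n^n / 9^n = (n/9)^n -> infinity once n > 9.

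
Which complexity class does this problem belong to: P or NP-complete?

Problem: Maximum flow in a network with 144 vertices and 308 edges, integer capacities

This problem is in P: Edmonds-Karp / push-relabel run in polynomial time.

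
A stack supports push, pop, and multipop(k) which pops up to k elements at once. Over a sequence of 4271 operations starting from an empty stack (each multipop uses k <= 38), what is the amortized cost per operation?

Each element is pushed exactly once and popped at most once (whether by pop or as part of a multipop). So the total number of individual pops over the whole sequence is at most the number of pushes, which is at most 4271. Total work <= 2 * 4271, hence O(1) amortized per operation.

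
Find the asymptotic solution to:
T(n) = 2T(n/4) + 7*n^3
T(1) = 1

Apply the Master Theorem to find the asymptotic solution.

a=2, b=4, f(n)=7*n^3. log_4(2) = 0.5 < 3. Case 3: T(n) = O(n^3).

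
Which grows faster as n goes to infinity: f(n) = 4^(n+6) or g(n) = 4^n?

f(n) = 4^(n+6) and g(n) = 4^n are Theta of each other: 4^(n+6) = 4^6 * 4^n = Theta(4^n).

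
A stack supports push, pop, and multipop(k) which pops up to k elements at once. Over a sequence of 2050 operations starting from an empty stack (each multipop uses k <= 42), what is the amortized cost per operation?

Each element is pushed exactly once and popped at most once (whether by pop or as part of a multipop). So the total number of individual pops over the whole sequence is at most the number of pushes, which is at most 2050. Total work <= 2 * 2050, hence O(1) amortized per operation.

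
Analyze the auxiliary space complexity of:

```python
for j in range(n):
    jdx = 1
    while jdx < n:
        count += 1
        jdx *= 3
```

Space complexity: O(1).
Only a constant amount of auxiliary storage is used; nothing grows with n.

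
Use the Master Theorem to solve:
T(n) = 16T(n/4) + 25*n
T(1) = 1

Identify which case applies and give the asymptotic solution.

a=16, b=4, f(n)=25*n.
log_4(16) = 2 > 1.
Since f(n) = O(n^1) is polynomially smaller than n^2, Case 1 applies.
T(n) = Theta(n^2).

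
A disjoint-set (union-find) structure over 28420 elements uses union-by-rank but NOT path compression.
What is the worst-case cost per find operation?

Union-by-rank alone keeps every tree's height <= log_2(28420) ~= 14.8. Each find traverses from a node to its root, costing O(height) = O(log n). Without path compression this bound is tight.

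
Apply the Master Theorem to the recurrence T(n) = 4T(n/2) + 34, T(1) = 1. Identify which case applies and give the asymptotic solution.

a=4, b=2, f(n)=34.
log_2(4) = 2 > 0.
Since f(n) = O(n^0) is polynomially smaller than n^2, Case 1 applies.
T(n) = Theta(n^2).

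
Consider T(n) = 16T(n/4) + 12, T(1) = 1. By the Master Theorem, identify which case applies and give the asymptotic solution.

a=16, b=4, f(n)=12.
log_4(16) = 2 > 0.
Since f(n) = O(n^0) is polynomially smaller than n^2, Case 1 applies.
T(n) = Theta(n^2).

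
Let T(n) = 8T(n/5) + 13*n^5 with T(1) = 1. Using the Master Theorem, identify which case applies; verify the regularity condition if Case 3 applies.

a=8, b=5, f(n)=13*n^5.
log_5(8) = 1.292 < 5.
f(n) = Omega(n^(1.292+epsilon)) for some epsilon > 0, so Case 3 is the candidate.
Regularity: a*f(n/b) = 8*13*(n/5)^5 = (8/3125)*13*n^5 <= c*f(n) with c = 8/3125 < 1. Satisfied.
Case 3: T(n) = Theta(n^5).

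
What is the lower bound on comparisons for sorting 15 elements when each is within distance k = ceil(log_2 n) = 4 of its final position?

Partition the 15 positions into floor(n/k) blocks of k = 4 consecutive positions; any permutation within a block keeps every element within k of its final position, so there are at least (k!)^(n/k) distinguishable inputs. Lower bound: log_2((k!)^(n/k)) = (n/k) * log_2(k!) = Theta(n log k); with k = ceil(log_2 n), this is Omega(n log log n).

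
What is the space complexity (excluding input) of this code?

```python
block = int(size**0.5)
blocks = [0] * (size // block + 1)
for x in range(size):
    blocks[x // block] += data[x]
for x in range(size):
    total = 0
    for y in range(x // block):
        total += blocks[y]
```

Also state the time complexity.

Space complexity: O(sqrt(n)).
Storage scales with sqrt(n).
Time complexity: O(n * sqrt(n)).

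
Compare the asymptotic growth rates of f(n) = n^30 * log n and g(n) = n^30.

f(n) = n^30 * log n grows faster: extra log n factor -> infinity.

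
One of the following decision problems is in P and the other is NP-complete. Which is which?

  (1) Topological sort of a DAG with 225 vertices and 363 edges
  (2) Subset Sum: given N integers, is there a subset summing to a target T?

(1) is P: DFS-based topological sort runs in O(V+E).
(2) is NP-complete: one of Karp's 21 NP-complete problems.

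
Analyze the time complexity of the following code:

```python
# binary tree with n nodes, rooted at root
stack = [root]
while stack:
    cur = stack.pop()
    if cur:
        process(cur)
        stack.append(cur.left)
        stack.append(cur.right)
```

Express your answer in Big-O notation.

Time complexity: O(n).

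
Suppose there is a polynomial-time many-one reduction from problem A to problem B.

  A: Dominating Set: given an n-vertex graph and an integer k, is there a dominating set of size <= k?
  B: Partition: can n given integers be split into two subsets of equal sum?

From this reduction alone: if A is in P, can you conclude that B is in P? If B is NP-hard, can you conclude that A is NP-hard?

A poly-time reduction A <=_p B transfers tractability DOWN (B easy => A easy) and hardness UP (A hard => B hard), not the reverse.
From A in P, the reduction alone does NOT give B in P: any problem in P trivially reduces to SAT, yet SAT is not known to be in P.
From B NP-hard, the reduction alone does NOT give A NP-hard: again, easy problems reduce to hard ones.
(Here in fact A is NP-complete and B is NP-complete.)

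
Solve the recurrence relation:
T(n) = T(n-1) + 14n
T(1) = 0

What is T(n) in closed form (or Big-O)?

Unrolling: T(n) = 0 + 14*(2 + 3 + ... + n) = 0 + 14*(n(n+1)/2 - 1) = O(n^2).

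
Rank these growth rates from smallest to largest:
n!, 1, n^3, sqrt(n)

Ordered by growth rate: 1 < sqrt(n) < n^3 < n!.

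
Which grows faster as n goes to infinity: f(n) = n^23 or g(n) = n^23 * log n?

g(n) = n^23 * log n grows faster: extra log n factor -> infinity.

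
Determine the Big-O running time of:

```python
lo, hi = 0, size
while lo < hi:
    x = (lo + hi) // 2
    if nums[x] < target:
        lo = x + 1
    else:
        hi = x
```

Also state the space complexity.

Time complexity: O(log n).
Space complexity: O(1).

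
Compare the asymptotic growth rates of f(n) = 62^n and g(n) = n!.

g(n) = n! grows faster: n!/62^n -> infinity by Stirling.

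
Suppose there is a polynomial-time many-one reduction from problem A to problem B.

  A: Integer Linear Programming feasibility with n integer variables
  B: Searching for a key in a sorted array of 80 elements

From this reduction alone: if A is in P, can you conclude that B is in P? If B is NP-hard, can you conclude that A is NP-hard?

A poly-time reduction A <=_p B transfers tractability DOWN (B easy => A easy) and hardness UP (A hard => B hard), not the reverse.
From A in P, the reduction alone does NOT give B in P: any problem in P trivially reduces to SAT, yet SAT is not known to be in P.
From B NP-hard, the reduction alone does NOT give A NP-hard: again, easy problems reduce to hard ones.
(Here in fact A is NP-complete and B is in P, so no such reduction is known -- its existence would imply P = NP; the analysis concerns only what the assumed reduction would or would not let you conclude.)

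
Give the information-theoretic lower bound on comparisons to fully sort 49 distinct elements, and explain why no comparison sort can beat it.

A comparison sort is a binary decision tree whose leaves are the 49! = 608281864034267560872252163321295376887552831379210240000000000 possible output permutations. A binary tree with L leaves has height >= ceil(log_2(L)). So any comparison sort needs >= ceil(log_2(49!)) = 209 comparisons in the worst case.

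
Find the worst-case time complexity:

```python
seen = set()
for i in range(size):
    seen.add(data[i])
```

Time complexity: O(n).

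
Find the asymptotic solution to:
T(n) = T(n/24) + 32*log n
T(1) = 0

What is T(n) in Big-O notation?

Each of the log_24(n) levels adds O(log n). T(n) = O(log^2 n).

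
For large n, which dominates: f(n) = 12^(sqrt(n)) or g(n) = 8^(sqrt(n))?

f(n) = 12^(sqrt(n)) grows faster: ratio is (12/8)^(sqrt(n)) -> infinity since 12/8 > 1.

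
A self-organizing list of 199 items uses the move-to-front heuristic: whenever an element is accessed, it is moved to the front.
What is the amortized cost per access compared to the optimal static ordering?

With potential Phi = number of inversions between the MTF list and the optimal static list (at most C(199,2)), each access has amortized cost at most 2 * (cost under optimal static ordering). This is the move-to-front 2-competitiveness result.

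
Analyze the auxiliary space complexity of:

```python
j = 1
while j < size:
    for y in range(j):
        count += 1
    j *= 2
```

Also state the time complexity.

Space complexity: O(1).
Only a constant amount of auxiliary storage is used; nothing grows with n.
Time complexity: O(n).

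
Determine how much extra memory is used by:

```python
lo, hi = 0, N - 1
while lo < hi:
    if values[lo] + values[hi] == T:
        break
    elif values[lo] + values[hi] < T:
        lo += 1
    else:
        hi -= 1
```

Space complexity: O(1).
Only a constant amount of auxiliary storage is used; nothing grows with n.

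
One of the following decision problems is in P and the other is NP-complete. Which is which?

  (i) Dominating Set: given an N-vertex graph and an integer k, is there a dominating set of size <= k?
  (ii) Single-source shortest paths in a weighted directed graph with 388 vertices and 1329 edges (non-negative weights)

(i) is NP-complete: reduces from Set Cover (with k part of the input).
(ii) is P: Dijkstra's algorithm runs in O((V+E) log V).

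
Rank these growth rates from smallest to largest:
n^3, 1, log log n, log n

Ordered by growth rate: 1 < log log n < log n < n^3.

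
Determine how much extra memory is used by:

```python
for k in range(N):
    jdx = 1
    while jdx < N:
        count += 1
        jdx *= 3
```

Space complexity: O(1).
Only a constant amount of auxiliary storage is used; nothing grows with n.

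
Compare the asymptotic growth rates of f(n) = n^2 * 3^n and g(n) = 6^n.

g(n) = 6^n grows faster: 6^n / (n^2 3^n) = (6/3)^n / n^2 -> infinity since 6/3 > 1.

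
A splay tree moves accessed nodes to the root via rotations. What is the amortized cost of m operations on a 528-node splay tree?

Using a potential function Phi = sum of log(size of subtree) for each node, each splay operation has amortized cost O(log n) where n = 528. Bad individual operations (O(n)) are offset by decreased potential.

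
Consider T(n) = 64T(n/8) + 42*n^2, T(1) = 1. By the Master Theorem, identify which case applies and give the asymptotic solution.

a=64, b=8, f(n)=42*n^2.
log_8(64) = 2, so n^(log_b(a)) = n^2.
f(n) = Theta(n^2), so Case 2 applies.
T(n) = Theta(n^2 log n).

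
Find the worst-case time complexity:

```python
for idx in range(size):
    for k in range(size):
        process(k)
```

Time complexity: O(n^2).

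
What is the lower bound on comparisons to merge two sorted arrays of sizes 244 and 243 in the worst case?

Adversary: with |244 - 243| <= 1 the inputs can be fully interleaved so that every adjacent pair in the merged output comes from different arrays. Then each of the 486 adjacent pairs must be directly compared, or the algorithm cannot determine their relative order. Standard merge meets this bound.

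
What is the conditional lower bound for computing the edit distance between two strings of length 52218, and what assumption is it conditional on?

Under SETH (the Strong Exponential Time Hypothesis), edit distance on length-52218 strings cannot be computed in O(n^(2-epsilon)) time for any epsilon > 0 (Backurs-Indyk). The reduction is from CNF-SAT via the orthogonal vectors problem.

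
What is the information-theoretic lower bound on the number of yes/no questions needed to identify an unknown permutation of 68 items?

There are 68! = 2480035542436830599600990418569171581047399201355367672371710738018221445712183296000000000000000 permutations. Each yes/no question gives at most 1 bit, so at least ceil(log_2(2480035542436830599600990418569171581047399201355367672371710738018221445712183296000000000000000)) = 321 questions are needed.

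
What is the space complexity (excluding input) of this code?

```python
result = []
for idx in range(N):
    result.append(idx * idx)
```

Space complexity: O(n).
Auxiliary storage grows linearly with the input size n in the worst case.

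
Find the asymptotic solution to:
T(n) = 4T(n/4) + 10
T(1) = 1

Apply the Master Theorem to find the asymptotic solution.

a=4, b=4, f(n)=10. log_4(4) = 1. Case 1 of Master Theorem: T(n) = O(n^1).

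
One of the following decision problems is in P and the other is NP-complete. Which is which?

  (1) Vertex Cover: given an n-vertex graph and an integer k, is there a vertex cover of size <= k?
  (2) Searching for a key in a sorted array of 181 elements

(1) is NP-complete: one of Karp's 21 NP-complete problems (with k part of the input; for any fixed constant k it is in P).
(2) is P: binary search runs in O(log n).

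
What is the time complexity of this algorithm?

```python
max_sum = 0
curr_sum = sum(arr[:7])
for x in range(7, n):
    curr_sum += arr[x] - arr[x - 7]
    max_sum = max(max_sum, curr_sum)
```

Time complexity: O(n).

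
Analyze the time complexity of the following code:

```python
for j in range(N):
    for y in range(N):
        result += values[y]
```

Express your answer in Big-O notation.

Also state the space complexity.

Time complexity: O(n^2).
Space complexity: O(1).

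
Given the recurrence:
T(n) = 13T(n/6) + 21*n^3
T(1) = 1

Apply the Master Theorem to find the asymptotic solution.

a=13, b=6, f(n)=21*n^3. log_6(13) = 1.432 < 3. Case 3: T(n) = O(n^3).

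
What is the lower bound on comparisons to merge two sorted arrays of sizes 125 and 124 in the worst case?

Adversary: with |125 - 124| <= 1 the inputs can be fully interleaved so that every adjacent pair in the merged output comes from different arrays. Then each of the 248 adjacent pairs must be directly compared, or the algorithm cannot determine their relative order. Standard merge meets this bound.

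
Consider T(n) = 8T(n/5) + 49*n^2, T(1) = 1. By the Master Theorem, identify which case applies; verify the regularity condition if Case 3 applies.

a=8, b=5, f(n)=49*n^2.
log_5(8) = 1.292 < 2.
f(n) = Omega(n^(1.292+epsilon)) for some epsilon > 0, so Case 3 is the candidate.
Regularity: a*f(n/b) = 8*49*(n/5)^2 = (8/25)*49*n^2 <= c*f(n) with c = 8/25 < 1. Satisfied.
Case 3: T(n) = Theta(n^2).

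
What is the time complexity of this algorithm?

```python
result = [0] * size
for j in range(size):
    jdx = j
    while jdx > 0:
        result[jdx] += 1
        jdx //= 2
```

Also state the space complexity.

Time complexity: O(n log n).
Space complexity: O(n).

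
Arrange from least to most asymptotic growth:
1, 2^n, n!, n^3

Ordered by growth rate: 1 < n^3 < 2^n < n!.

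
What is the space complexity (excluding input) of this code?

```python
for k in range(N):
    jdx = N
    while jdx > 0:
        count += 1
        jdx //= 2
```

Space complexity: O(1).
Only a constant amount of auxiliary storage is used; nothing grows with n.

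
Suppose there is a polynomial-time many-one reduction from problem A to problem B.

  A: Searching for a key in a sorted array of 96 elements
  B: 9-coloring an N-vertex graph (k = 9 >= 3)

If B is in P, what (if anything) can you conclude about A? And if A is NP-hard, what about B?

A poly-time reduction A <=_p B means any A-instance can be transformed to a B-instance in poly time.
If B is in P: compose the reduction with B's poly-time algorithm to solve A in poly time, so A is in P.
If A is NP-hard: every NP problem reduces to A, which reduces to B; composing reductions, every NP problem reduces to B, so B is NP-hard.
(Here in fact A is P and B is NP-complete.)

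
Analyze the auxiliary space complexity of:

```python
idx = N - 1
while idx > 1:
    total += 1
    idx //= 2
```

Space complexity: O(1).
Only a constant amount of auxiliary storage is used; nothing grows with n.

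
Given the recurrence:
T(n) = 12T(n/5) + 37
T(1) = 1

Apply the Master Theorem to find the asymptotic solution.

a=12, b=5, f(n)=37. log_5(12) = 1.544. Case 1 of Master Theorem: T(n) = O(n^1.544).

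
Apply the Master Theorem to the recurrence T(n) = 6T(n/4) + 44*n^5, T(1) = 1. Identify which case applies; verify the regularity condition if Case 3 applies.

a=6, b=4, f(n)=44*n^5.
log_4(6) = 1.292 < 5.
f(n) = Omega(n^(1.292+epsilon)) for some epsilon > 0, so Case 3 is the candidate.
Regularity: a*f(n/b) = 6*44*(n/4)^5 = (6/1024)*44*n^5 <= c*f(n) with c = 6/1024 < 1. Satisfied.
Case 3: T(n) = Theta(n^5).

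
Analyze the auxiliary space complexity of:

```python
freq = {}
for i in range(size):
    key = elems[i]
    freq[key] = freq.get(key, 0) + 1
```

Space complexity: O(n).
Auxiliary storage grows linearly with the input size n in the worst case.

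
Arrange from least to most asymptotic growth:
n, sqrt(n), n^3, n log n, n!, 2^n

Ordered by growth rate: sqrt(n) < n < n log n < n^3 < 2^n < n!.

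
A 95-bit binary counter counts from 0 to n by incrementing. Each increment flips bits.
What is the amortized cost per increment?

Bit i flips every 2^i increments. Total flips over n increments: sum_{i=0}^{95} n/2^i < 2n. Amortized cost: 2n/n = O(1).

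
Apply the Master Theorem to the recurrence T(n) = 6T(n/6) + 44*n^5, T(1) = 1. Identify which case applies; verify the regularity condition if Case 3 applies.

a=6, b=6, f(n)=44*n^5.
log_6(6) = 1 < 5.
f(n) = Omega(n^(1+epsilon)) for some epsilon > 0, so Case 3 is the candidate.
Regularity: a*f(n/b) = 6*44*(n/6)^5 = (6/7776)*44*n^5 <= c*f(n) with c = 6/7776 < 1. Satisfied.
Case 3: T(n) = Theta(n^5).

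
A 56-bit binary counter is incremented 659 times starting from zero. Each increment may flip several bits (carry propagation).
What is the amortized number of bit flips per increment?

Bit i flips on every 2^i-th increment, so over 659 increments bit i flips floor(659/2^i) times. Summing over i: total flips < 2 * 659. Amortized: < 2 = O(1) per increment.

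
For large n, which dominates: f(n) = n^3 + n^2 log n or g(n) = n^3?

f(n) = n^3 + n^2 log n and g(n) = n^3 are Theta of each other: the lower-order n^2 log n term is o(n^3); both are Theta(n^3).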